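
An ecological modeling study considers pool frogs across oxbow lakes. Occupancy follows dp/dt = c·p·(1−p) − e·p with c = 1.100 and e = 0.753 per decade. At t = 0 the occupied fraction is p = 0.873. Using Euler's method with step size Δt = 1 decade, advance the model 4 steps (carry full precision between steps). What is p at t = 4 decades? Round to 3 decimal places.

0.321

Update rule: p ← p + [c·p·(1−p) − e·p]·Δt with Δt = 1.
step 1: Δp = -0.53541, p = 0.33759
step 2: Δp = -0.00822, p = 0.32937
step 3: Δp = -0.00504, p = 0.32433
step 4: Δp = -0.00317, p = 0.32116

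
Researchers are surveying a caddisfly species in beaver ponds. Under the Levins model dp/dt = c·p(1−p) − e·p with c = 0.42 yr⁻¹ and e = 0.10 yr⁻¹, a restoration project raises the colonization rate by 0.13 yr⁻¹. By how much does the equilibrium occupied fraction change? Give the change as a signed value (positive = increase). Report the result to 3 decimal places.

0.056

Before: p* = 1 − 0.10/0.42 = 0.7619.
After the change, c = 0.55, e = 0.1, so p* = 1 − 0.1/0.55 = 0.8182.
Δp* = 0.8182 − 0.7619 = +0.0563.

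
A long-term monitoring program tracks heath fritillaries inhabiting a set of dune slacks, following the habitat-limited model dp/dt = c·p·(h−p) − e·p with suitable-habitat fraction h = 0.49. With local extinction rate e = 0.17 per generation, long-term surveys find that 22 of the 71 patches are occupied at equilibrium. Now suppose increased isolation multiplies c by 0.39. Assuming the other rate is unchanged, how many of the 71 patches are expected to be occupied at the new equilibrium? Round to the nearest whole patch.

Observed p* = 22/71 = 0.30986.
Balance c(h−p*) = e gives c = e/(0.49 − 0.30986) = 0.17/0.18014 = 0.94371.
New p* = 0.49 − e/c = 0.49 − 0.17000/0.36805 = 0.02811.
Expected occupied = 71 × 0.02811 = 2.00 ≈ 2.

2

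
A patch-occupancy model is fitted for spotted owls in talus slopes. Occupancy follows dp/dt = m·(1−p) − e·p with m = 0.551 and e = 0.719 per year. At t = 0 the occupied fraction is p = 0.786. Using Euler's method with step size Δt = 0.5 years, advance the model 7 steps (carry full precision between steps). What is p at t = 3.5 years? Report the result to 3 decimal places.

0.434

Update rule: p ← p + [m·(1−p) − e·p]·Δt with Δt = 0.5.
p: 0.78600 → 0.56239  (Δp = -0.22361)
p: 0.56239 → 0.48077  (Δp = -0.08162)
p: 0.48077 → 0.45098  (Δp = -0.02979)
p: 0.45098 → 0.44011  (Δp = -0.01087)
p: 0.44011 → 0.43614  (Δp = -0.00397)
p: 0.43614 → 0.43469  (Δp = -0.00145)
p: 0.43469 → 0.43416  (Δp = -0.00053)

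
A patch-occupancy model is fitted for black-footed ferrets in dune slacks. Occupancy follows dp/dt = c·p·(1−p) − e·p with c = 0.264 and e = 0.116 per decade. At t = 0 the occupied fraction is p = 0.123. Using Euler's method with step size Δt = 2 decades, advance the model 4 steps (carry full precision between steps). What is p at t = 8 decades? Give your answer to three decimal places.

Update rule: p ← p + [c·p·(1−p) − e·p]·Δt with Δt = 2.
t = 2: p = 0.12300 + (+0.02842) = 0.15142
t = 4: p = 0.15142 + (+0.03271) = 0.18413
t = 6: p = 0.18413 + (+0.03660) = 0.22074
t = 8: p = 0.22074 + (+0.03961) = 0.26035

0.260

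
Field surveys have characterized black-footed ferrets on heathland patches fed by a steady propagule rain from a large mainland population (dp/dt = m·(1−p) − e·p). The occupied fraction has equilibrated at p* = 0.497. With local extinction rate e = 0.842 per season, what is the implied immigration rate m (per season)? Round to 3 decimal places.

At equilibrium m(1−p*) = e·p*, so m = e·p*/(1−p*).
m = 0.842 × 0.497 / 0.5030 = 0.4185/0.5030 = 0.8320.

0.832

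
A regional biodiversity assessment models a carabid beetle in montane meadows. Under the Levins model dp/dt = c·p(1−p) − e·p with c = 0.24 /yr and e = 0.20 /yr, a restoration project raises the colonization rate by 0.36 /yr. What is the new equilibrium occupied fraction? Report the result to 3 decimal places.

0.667

Before: p* = 1 − 0.20/0.24 = 0.1667.
After the change, c = 0.6, e = 0.2, so p* = 1 − 0.2/0.6 = 0.6667.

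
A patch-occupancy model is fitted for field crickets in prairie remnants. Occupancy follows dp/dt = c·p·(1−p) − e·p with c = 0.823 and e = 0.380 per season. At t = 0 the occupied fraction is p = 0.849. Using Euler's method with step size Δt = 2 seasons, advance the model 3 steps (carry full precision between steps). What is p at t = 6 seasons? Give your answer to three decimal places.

0.531

Update rule: p ← p + [c·p·(1−p) − e·p]·Δt with Δt = 2.
p: 0.84900 → 0.41478  (Δp = -0.43422)
p: 0.41478 → 0.49909  (Δp = +0.08432)
p: 0.49909 → 0.53128  (Δp = +0.03219)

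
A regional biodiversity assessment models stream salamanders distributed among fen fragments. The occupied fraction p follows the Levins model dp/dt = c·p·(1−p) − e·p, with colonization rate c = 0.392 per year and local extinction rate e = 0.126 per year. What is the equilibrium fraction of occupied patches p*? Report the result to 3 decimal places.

Setting dp/dt = 0 and dividing through by p* gives c·(1−p*) = e.
So p* = 1 − e/c = 1 − 0.126/0.392 = 1 − 0.3214 = 0.6786.

0.679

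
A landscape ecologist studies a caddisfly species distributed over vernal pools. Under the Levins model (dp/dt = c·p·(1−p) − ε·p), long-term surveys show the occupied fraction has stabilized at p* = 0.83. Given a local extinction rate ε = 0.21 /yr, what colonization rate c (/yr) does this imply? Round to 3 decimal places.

1.235

At equilibrium c(1−p*) = ε, so c = ε/(1−p*).
c = 0.21/(1 − 0.83) = 0.21/0.1700 = 1.2353.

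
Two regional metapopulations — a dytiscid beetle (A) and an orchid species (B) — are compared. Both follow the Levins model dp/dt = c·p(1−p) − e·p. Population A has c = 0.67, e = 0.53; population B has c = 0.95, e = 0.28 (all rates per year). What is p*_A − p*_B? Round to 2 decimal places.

A: p*_A = 1 − 0.53/0.67 = 0.2090.
B: p*_B = 1 − 0.28/0.95 = 0.7053.
p*_A − p*_B = 0.2090 − 0.7053 = -0.4963.

-0.50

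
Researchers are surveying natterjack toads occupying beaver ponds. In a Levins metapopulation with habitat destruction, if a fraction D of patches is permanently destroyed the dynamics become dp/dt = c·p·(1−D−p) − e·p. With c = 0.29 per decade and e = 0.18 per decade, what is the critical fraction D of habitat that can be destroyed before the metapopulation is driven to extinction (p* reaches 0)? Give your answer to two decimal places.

0.38

The nontrivial equilibrium is p* = (1−D) − e/c; extinction occurs when this hits zero.
So D_crit = 1 − e/c = 1 − 0.18/0.29 = 1 − 0.6207 = 0.3793.
This equals the undisturbed p*, a classic result of Lande's extension.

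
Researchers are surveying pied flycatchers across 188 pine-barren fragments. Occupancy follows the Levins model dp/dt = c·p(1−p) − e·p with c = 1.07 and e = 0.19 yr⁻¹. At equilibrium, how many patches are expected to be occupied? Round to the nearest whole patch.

p* = 1 − e/c = 1 − 0.19/1.07 = 0.8224.
Expected occupied patches = N × p* = 188 × 0.8224 = 154.62 ≈ 155.

155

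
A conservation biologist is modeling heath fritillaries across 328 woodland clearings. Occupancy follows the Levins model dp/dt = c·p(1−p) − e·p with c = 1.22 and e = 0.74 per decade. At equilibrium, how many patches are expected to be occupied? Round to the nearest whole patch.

129

p* = 1 − e/c = 1 − 0.74/1.22 = 0.3934.
Expected occupied patches = N × p* = 328 × 0.3934 = 129.05 ≈ 129.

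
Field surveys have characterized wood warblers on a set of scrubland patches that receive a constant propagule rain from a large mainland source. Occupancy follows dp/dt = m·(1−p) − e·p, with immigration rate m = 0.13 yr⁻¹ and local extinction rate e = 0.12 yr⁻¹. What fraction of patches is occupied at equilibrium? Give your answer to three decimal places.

0.520

At equilibrium the propagule rain into empty patches balances local extinction: m(1−p*) = e·p*.
p* = m/(m+e) = 0.13/(0.13+0.12) = 0.13/0.2500 = 0.5200.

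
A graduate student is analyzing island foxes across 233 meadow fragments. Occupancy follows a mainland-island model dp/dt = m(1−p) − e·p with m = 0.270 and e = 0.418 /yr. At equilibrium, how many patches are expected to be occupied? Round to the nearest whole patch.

91

p* = m/(m+e) = 0.270/0.6880 = 0.3924.
Expected occupied patches = N × p* = 233 × 0.3924 = 91.44 ≈ 91.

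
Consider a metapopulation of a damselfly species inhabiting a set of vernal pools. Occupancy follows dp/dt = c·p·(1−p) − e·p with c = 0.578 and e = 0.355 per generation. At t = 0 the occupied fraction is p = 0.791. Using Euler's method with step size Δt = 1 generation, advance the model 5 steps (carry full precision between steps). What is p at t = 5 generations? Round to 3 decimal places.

Update rule: p ← p + [c·p·(1−p) − e·p]·Δt with Δt = 1.
t = 1: p = 0.79100 + (-0.18525) = 0.60575
t = 2: p = 0.60575 + (-0.07700) = 0.52874
t = 3: p = 0.52874 + (-0.04368) = 0.48506
t = 4: p = 0.48506 + (-0.02783) = 0.45724
t = 5: p = 0.45724 + (-0.01888) = 0.43836

0.438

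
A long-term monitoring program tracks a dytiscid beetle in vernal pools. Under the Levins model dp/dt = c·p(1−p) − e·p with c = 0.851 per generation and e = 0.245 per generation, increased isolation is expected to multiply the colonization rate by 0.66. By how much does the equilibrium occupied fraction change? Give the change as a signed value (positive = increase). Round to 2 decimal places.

Before: p* = 1 − 0.245/0.851 = 0.7121.
After the change, c = 0.56166, e = 0.245, so p* = 1 − 0.245/0.56166 = 0.5638.
Δp* = 0.5638 − 0.7121 = -0.1483.

-0.15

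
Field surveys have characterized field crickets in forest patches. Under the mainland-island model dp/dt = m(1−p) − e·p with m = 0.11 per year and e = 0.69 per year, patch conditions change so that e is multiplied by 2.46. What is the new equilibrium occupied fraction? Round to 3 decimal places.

Before: p* = 0.11/(0.11+0.69) = 0.1375.
After: m = 0.11, e = 1.6974; p* = 0.11/1.8074 = 0.0609.

0.061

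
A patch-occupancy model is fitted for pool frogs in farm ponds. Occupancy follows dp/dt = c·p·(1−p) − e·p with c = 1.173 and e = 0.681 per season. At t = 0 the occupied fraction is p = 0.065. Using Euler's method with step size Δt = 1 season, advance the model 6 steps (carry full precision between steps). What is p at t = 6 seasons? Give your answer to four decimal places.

Update rule: p ← p + [c·p·(1−p) − e·p]·Δt with Δt = 1.
p: 0.06500 → 0.09202  (Δp = +0.02702)
p: 0.09202 → 0.12737  (Δp = +0.03534)
p: 0.12737 → 0.17100  (Δp = +0.04364)
p: 0.17100 → 0.22083  (Δp = +0.04983)
p: 0.22083 → 0.27228  (Δp = +0.05145)
p: 0.27228 → 0.31928  (Δp = +0.04700)

0.3193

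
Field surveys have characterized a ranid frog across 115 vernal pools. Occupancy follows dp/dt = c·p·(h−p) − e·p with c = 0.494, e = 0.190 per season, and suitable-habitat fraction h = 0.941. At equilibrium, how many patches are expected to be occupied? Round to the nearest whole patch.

p* = h − e/c = 0.941 − 0.3846 = 0.5564.
Expected occupied patches = N × p* = 115 × 0.5564 = 63.98 ≈ 64.

64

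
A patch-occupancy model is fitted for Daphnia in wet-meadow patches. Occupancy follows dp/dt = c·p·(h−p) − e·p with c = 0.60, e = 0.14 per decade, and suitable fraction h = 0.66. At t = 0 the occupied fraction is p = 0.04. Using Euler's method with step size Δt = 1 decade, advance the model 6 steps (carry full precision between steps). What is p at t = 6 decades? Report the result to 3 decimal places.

0.128

Update rule: p ← p + [c·p·(h−p) − e·p]·Δt with Δt = 1.
step 1: Δp = +0.00928, p = 0.04928
step 2: Δp = +0.01116, p = 0.06044
step 3: Δp = +0.01328, p = 0.07372
step 4: Δp = +0.01561, p = 0.08933
step 5: Δp = +0.01808, p = 0.10741
step 6: Δp = +0.02057, p = 0.12799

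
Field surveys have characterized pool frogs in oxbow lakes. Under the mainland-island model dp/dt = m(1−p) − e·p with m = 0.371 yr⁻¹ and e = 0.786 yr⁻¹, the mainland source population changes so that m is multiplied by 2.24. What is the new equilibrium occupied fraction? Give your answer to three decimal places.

Before: p* = 0.371/(0.371+0.786) = 0.3207.
After: m = 0.83104, e = 0.786; p* = 0.83104/1.6170 = 0.5139.

0.514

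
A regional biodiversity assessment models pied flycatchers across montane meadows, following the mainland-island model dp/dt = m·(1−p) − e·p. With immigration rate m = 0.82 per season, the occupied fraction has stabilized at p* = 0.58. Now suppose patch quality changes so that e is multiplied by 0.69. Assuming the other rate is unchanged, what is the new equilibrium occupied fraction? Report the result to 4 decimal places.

Balance m(1−p*) = e·p* gives e = m(1−p*)/p* = 0.82×0.42000/0.58000 = 0.59379.
New p* = m/(m+e) = 0.82000/(0.82000+0.40972) = 0.66682.

0.6668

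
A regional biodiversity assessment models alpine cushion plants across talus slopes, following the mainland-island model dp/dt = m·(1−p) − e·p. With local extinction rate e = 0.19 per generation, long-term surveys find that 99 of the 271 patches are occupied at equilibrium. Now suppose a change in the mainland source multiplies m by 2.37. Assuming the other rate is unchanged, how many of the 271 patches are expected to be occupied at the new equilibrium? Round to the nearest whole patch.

Observed p* = 99/271 = 0.36531.
Balance m(1−p*) = e·p* gives m = e·p*/(1−p*) = 0.19×0.36531/0.63469 = 0.10936.
New p* = m/(m+e) = 0.25918/(0.25918+0.19000) = 0.57701.
Expected occupied = 271 × 0.57701 = 156.37 ≈ 156.

156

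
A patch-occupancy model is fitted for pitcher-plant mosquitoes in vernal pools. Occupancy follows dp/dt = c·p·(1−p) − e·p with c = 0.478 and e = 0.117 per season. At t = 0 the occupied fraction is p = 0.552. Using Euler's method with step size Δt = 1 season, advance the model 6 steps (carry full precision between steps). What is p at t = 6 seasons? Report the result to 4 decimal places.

0.7338

Update rule: p ← p + [c·p·(1−p) − e·p]·Δt with Δt = 1.
step 1: Δp = +0.05362, p = 0.60562
step 2: Δp = +0.04331, p = 0.64893
step 3: Δp = +0.03297, p = 0.68191
step 4: Δp = +0.02390, p = 0.70581
step 5: Δp = +0.01667, p = 0.72248
step 6: Δp = +0.01131, p = 0.73379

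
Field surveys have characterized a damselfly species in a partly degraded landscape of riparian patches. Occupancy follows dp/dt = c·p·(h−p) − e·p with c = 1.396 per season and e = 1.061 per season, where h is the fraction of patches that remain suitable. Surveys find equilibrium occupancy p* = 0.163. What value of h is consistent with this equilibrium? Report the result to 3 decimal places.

At equilibrium c(h−p*) = e, so h = p* + e/c.
h = 0.163 + 1.061/1.396 = 0.163 + 0.7600 = 0.9230.

0.923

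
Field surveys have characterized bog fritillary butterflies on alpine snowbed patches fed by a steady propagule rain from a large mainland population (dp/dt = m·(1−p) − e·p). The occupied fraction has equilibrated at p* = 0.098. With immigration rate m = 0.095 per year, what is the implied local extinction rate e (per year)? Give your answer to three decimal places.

At equilibrium m(1−p*) = e·p*, so e = m(1−p*)/p*.
e = 0.095 × 0.9020 / 0.098 = 0.8744.

0.874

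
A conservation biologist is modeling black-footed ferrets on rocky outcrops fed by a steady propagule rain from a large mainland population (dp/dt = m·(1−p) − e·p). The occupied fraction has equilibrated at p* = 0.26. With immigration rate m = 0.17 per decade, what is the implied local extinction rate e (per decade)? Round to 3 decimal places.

0.484

At equilibrium m(1−p*) = e·p*, so e = m(1−p*)/p*.
e = 0.17 × 0.7400 / 0.26 = 0.4838.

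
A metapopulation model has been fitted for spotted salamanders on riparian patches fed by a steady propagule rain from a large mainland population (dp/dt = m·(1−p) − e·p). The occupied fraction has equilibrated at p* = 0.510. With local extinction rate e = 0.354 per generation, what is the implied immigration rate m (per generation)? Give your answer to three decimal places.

0.368

At equilibrium m(1−p*) = e·p*, so m = e·p*/(1−p*).
m = 0.354 × 0.510 / 0.4900 = 0.1805/0.4900 = 0.3684.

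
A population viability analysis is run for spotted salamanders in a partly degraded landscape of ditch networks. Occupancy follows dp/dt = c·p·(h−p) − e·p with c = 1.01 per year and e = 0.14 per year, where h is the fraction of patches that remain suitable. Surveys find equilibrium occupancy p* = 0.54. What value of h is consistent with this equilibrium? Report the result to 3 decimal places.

0.679

At equilibrium c(h−p*) = e, so h = p* + e/c.
h = 0.54 + 0.14/1.01 = 0.54 + 0.1386 = 0.6786.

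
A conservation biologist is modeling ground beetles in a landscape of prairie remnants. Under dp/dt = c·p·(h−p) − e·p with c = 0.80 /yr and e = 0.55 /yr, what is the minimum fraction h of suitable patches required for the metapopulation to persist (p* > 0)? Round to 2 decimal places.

p* = h − e/c is positive only when h > e/c.
h_min = e/c = 0.55/0.80 = 0.6875.

0.69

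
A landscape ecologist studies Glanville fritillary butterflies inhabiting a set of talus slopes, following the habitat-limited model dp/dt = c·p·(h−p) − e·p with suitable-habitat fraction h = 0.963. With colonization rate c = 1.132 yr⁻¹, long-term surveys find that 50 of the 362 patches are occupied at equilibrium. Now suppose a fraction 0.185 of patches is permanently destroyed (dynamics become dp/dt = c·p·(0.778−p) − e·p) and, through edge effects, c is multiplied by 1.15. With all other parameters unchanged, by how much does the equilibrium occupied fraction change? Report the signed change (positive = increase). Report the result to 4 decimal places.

-0.0774

Observed p* = 50/362 = 0.13812.
Balance c(h−p*) = e gives e = 1.132×(0.963 − 0.13812) = 0.93376.
New p* = 0.778 − e/c = 0.778 − 0.93376/1.30180 = 0.06072.
Δp* = 0.06072 − 0.13812 = -0.07740.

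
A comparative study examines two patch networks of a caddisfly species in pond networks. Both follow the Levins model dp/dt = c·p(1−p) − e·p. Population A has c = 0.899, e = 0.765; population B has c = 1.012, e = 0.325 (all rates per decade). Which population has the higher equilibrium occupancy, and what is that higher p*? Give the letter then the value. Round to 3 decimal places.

A: p*_A = 1 − 0.765/0.899 = 0.1491.
B: p*_B = 1 − 0.325/1.012 = 0.6789.
B is higher at 0.6789.

B, 0.679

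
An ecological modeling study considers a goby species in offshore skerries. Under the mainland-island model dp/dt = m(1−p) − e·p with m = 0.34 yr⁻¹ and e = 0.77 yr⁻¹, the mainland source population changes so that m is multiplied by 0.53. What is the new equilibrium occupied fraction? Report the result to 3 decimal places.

Before: p* = 0.34/(0.34+0.77) = 0.3063.
After: m = 0.1802, e = 0.77; p* = 0.1802/0.9502 = 0.1896.

0.190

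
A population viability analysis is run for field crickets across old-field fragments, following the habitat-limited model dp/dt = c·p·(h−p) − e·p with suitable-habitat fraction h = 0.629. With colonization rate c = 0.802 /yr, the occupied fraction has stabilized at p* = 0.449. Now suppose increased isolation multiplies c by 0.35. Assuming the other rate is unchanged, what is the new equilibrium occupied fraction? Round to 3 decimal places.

Balance c(h−p*) = e gives e = 0.802×(0.629 − 0.44900) = 0.14436.
New p* = 0.629 − e/c = 0.629 − 0.14436/0.28070 = 0.11471.

0.115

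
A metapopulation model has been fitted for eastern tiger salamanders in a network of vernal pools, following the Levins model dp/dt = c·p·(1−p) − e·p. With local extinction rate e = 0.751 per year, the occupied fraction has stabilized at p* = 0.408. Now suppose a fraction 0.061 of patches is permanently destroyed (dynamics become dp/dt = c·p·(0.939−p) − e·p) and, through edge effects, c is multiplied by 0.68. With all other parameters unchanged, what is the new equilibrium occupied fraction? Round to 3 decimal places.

0.068

Balance c(1−p*) = e gives c = e/(1 − 0.40800) = 0.751/0.59200 = 1.26858.
New p* = 0.939 − e/c = 0.939 − 0.75100/0.86263 = 0.06841.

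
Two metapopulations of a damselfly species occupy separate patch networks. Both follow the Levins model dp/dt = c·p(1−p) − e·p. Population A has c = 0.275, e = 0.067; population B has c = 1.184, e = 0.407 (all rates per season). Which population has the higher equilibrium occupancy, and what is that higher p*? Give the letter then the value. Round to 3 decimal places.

A, 0.756

A: p*_A = 1 − 0.067/0.275 = 0.7564.
B: p*_B = 1 − 0.407/1.184 = 0.6562.
A is higher at 0.7564.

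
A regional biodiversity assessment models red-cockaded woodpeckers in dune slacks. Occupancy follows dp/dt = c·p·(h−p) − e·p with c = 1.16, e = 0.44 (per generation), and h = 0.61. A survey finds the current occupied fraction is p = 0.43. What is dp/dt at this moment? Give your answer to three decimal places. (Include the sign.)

-0.099

Colonization term: c·p·(h−p) = 1.16×0.43×0.1800 = 0.08978.
Extinction term: e·p = 0.18920.
dp/dt = 0.08978 − 0.18920 = -0.09942.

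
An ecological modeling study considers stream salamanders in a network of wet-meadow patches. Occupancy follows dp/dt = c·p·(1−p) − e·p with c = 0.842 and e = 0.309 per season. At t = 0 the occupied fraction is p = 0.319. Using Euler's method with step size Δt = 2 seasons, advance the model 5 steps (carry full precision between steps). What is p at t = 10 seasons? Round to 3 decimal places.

Update rule: p ← p + [c·p·(1−p) − e·p]·Δt with Δt = 2.
step 1: Δp = +0.16869, p = 0.48769
step 2: Δp = +0.11935, p = 0.60704
step 3: Δp = +0.02655, p = 0.63359
step 4: Δp = -0.00062, p = 0.63298
step 5: Δp = +0.00004, p = 0.63302

0.633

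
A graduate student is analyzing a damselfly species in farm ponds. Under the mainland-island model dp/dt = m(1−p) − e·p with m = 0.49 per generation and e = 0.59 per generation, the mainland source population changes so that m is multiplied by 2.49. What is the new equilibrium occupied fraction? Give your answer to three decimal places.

0.674

Before: p* = 0.49/(0.49+0.59) = 0.4537.
After: m = 1.2201, e = 0.59; p* = 1.2201/1.8101 = 0.6741.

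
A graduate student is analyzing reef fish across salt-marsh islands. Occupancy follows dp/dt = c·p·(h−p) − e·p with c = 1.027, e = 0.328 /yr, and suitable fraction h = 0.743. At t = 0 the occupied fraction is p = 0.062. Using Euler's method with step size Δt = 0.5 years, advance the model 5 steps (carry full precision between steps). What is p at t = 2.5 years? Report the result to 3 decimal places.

Update rule: p ← p + [c·p·(h−p) − e·p]·Δt with Δt = 0.5.
p: 0.06200 → 0.07351  (Δp = +0.01151)
p: 0.07351 → 0.08673  (Δp = +0.01322)
p: 0.08673 → 0.10173  (Δp = +0.01500)
p: 0.10173 → 0.11855  (Δp = +0.01682)
p: 0.11855 → 0.13712  (Δp = +0.01857)

0.137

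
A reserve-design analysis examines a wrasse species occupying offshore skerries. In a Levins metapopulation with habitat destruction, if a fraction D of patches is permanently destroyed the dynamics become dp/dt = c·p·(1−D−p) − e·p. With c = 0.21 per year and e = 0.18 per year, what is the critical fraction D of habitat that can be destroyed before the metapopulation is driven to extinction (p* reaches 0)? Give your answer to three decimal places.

The nontrivial equilibrium is p* = (1−D) − e/c; extinction occurs when this hits zero.
So D_crit = 1 − e/c = 1 − 0.18/0.21 = 1 − 0.8571 = 0.1429.
Note this equals the original equilibrium occupancy — the Levins extinction-debt result.

0.143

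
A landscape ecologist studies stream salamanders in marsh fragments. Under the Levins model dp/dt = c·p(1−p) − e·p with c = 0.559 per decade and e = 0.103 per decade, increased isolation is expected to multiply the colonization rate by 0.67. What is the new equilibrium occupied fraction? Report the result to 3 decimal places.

Before: p* = 1 − 0.103/0.559 = 0.8157.
After the change, c = 0.37453, e = 0.103, so p* = 1 − 0.103/0.37453 = 0.7250.

0.725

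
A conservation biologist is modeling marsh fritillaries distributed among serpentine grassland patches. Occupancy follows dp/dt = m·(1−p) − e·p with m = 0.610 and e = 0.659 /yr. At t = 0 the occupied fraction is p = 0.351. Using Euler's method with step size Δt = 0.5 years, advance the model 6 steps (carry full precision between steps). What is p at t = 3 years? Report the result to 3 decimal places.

Update rule: p ← p + [m·(1−p) − e·p]·Δt with Δt = 0.5.
p: 0.35100 → 0.43329  (Δp = +0.08229)
p: 0.43329 → 0.46337  (Δp = +0.03008)
p: 0.46337 → 0.47436  (Δp = +0.01099)
p: 0.47436 → 0.47838  (Δp = +0.00402)
p: 0.47838 → 0.47985  (Δp = +0.00147)
p: 0.47985 → 0.48038  (Δp = +0.00054)

0.480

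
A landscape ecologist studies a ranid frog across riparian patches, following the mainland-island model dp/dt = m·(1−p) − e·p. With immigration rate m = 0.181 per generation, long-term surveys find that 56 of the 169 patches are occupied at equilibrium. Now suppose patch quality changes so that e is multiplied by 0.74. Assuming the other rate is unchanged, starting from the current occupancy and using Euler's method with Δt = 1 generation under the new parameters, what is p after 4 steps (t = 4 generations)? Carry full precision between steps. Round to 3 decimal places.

Observed p* = 56/169 = 0.33136.
Balance m(1−p*) = e·p* gives e = m(1−p*)/p* = 0.181×0.66864/0.33136 = 0.36523.
Starting from p₀ = 0.33136; update p ← p + (dp/dt)·Δt with the new parameters.
t = 1: p = 0.33136 + (+0.03147) = 0.36283
t = 2: p = 0.36283 + (+0.01727) = 0.38009
t = 3: p = 0.38009 + (+0.00947) = 0.38957
t = 4: p = 0.38957 + (+0.00520) = 0.39477

0.395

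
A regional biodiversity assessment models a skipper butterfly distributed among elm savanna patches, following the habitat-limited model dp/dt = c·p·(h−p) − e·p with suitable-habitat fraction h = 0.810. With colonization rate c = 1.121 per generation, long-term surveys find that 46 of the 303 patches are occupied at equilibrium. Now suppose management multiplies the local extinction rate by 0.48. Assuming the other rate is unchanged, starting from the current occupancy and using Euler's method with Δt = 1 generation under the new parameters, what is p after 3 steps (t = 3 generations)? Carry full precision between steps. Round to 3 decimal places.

0.344

Observed p* = 46/303 = 0.15182.
Balance c(h−p*) = e gives e = 1.121×(0.81 − 0.15182) = 0.73783.
Starting from p₀ = 0.15182; update p ← p + (dp/dt)·Δt with the new parameters.
  1  |  dp/dt·Δt = +0.058247  |  p_1 = 0.210062
  2  |  dp/dt·Δt = +0.066878  |  p_2 = 0.276940
  3  |  dp/dt·Δt = +0.067408  |  p_3 = 0.344349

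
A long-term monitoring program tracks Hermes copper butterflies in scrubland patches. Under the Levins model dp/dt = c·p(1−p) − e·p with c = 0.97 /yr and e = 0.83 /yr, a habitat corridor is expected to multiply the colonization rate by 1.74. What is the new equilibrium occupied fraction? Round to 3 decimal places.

0.508

Before: p* = 1 − 0.83/0.97 = 0.1443.
After the change, c = 1.6878, e = 0.83, so p* = 1 − 0.83/1.6878 = 0.5082.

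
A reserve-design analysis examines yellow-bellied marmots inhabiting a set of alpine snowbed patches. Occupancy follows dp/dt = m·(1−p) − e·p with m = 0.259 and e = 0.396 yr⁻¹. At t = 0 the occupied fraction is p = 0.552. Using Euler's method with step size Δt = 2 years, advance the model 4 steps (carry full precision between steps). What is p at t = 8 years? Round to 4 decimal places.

Update rule: p ← p + [m·(1−p) − e·p]·Δt with Δt = 2.
  1  |  dp/dt·Δt = -0.205120  |  p_1 = 0.346880
  2  |  dp/dt·Δt = +0.063587  |  p_2 = 0.410467
  3  |  dp/dt·Δt = -0.019712  |  p_3 = 0.390755
  4  |  dp/dt·Δt = +0.006111  |  p_4 = 0.396866

0.3969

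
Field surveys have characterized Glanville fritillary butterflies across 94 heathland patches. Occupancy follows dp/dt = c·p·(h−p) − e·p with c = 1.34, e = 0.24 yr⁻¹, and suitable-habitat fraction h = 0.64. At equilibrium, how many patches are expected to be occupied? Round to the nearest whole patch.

43

p* = h − e/c = 0.64 − 0.1791 = 0.4609.
Expected occupied patches = N × p* = 94 × 0.4609 = 43.32 ≈ 43.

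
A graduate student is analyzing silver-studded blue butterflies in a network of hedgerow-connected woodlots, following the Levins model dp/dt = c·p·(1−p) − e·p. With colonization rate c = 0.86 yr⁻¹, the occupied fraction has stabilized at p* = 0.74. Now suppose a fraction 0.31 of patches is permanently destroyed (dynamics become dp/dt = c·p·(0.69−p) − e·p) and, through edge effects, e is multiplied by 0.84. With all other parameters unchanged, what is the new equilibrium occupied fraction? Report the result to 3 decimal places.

Balance c(1−p*) = e gives e = 0.86×(1 − 0.74000) = 0.22360.
New p* = 0.69 − e/c = 0.69 − 0.18782/0.86000 = 0.47160.

0.472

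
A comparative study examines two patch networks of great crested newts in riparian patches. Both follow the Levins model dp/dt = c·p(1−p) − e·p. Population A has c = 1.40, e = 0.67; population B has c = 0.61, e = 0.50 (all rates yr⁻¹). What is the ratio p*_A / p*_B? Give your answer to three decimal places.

A: p*_A = 1 − 0.67/1.40 = 0.5214.
B: p*_B = 1 − 0.50/0.61 = 0.1803.
p*_A / p*_B = 0.5214/0.1803 = 2.8916.

2.892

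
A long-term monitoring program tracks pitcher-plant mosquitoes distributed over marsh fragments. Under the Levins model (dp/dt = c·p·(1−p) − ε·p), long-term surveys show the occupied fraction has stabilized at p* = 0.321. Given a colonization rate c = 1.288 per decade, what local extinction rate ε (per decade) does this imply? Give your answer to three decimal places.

0.875

At equilibrium c(1−p*) = ε.
ε = 1.288 × (1 − 0.321) = 1.288 × 0.6790 = 0.8746.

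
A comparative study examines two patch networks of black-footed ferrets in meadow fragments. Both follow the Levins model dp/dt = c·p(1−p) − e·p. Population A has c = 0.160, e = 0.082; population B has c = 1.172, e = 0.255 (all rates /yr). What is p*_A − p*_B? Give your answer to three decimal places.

-0.295

A: p*_A = 1 − 0.082/0.160 = 0.4875.
B: p*_B = 1 − 0.255/1.172 = 0.7824.
p*_A − p*_B = 0.4875 − 0.7824 = -0.2949.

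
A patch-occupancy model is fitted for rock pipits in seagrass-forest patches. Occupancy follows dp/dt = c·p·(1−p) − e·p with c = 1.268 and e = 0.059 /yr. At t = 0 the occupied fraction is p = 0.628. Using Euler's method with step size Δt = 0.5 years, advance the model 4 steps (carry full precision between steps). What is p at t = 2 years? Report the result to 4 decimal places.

0.9336

Update rule: p ← p + [c·p·(1−p) − e·p]·Δt with Δt = 0.5.
t = 0.5: p = 0.62800 + (+0.12959) = 0.75759
t = 1: p = 0.75759 + (+0.09408) = 0.85167
t = 1.5: p = 0.85167 + (+0.05497) = 0.90664
t = 2: p = 0.90664 + (+0.02692) = 0.93356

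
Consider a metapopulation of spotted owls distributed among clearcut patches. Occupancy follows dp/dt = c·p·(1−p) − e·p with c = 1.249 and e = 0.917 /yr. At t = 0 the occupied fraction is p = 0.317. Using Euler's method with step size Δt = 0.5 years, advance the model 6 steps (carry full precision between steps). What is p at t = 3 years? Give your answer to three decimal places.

Update rule: p ← p + [c·p·(1−p) − e·p]·Δt with Δt = 0.5.
step 1: Δp = -0.01013, p = 0.30687
step 2: Δp = -0.00787, p = 0.29900
step 3: Δp = -0.00620, p = 0.29280
step 4: Δp = -0.00494, p = 0.28787
step 5: Δp = -0.00396, p = 0.28390
step 6: Δp = -0.00321, p = 0.28070

0.281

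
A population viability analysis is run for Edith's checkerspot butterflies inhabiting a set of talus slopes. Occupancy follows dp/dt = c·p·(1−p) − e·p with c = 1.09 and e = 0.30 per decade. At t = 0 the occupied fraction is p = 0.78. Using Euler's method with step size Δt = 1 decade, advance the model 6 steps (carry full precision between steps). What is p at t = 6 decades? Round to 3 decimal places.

Update rule: p ← p + [c·p·(1−p) − e·p]·Δt with Δt = 1.
t = 1: p = 0.78000 + (-0.04696) = 0.73304
t = 2: p = 0.73304 + (-0.00661) = 0.72643
t = 3: p = 0.72643 + (-0.00132) = 0.72512
t = 4: p = 0.72512 + (-0.00027) = 0.72484
t = 5: p = 0.72484 + (-0.00006) = 0.72479
t = 6: p = 0.72479 + (-0.00001) = 0.72477

0.725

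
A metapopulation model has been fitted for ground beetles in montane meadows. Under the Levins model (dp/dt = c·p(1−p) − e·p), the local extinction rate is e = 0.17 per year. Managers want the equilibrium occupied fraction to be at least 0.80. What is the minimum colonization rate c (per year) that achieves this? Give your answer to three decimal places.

0.850

p* = 1 − e/c ≥ 0.80 requires e/c ≤ 0.2000, i.e. c ≥ e/0.2000.
c_min = 0.17/0.2000 = 0.8500.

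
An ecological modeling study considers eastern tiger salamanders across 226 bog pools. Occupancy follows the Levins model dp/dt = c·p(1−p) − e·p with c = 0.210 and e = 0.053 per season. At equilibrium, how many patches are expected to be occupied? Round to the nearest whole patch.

169

p* = 1 − e/c = 1 − 0.053/0.210 = 0.7476.
Expected occupied patches = N × p* = 226 × 0.7476 = 168.96 ≈ 169.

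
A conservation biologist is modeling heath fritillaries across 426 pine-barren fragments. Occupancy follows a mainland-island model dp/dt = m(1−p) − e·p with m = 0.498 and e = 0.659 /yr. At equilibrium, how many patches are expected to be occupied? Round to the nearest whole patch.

183

p* = m/(m+e) = 0.498/1.1570 = 0.4304.
Expected occupied patches = N × p* = 426 × 0.4304 = 183.36 ≈ 183.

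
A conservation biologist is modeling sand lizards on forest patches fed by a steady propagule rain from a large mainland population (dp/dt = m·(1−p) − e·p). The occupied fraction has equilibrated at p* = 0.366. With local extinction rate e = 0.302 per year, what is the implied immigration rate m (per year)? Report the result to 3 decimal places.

0.174

At equilibrium m(1−p*) = e·p*, so m = e·p*/(1−p*).
m = 0.302 × 0.366 / 0.6340 = 0.1105/0.6340 = 0.1743.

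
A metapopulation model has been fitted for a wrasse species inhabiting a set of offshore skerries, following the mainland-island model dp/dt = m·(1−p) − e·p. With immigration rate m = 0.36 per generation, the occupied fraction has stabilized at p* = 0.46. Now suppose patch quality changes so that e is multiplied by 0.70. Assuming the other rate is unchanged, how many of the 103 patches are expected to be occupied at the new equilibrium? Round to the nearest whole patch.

Balance m(1−p*) = e·p* gives e = m(1−p*)/p* = 0.36×0.54000/0.46000 = 0.42261.
New p* = m/(m+e) = 0.36000/(0.36000+0.29583) = 0.54892.
Expected occupied = 103 × 0.54892 = 56.54 ≈ 57.

57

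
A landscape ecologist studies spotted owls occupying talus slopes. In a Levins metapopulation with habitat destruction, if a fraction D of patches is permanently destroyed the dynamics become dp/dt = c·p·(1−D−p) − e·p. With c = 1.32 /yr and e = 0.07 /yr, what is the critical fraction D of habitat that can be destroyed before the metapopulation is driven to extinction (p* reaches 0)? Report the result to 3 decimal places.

The nontrivial equilibrium is p* = (1−D) − e/c; extinction occurs when this hits zero.
So D_crit = 1 − e/c = 1 − 0.07/1.32 = 1 − 0.0530 = 0.9470.
Note this equals the original equilibrium occupancy — the Levins extinction-debt result.

0.947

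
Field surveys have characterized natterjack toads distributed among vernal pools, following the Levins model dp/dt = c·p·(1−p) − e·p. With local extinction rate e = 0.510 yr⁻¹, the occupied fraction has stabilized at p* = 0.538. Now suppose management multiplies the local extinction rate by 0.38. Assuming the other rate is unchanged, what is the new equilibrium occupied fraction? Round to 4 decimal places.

Balance c(1−p*) = e gives c = e/(1 − 0.53800) = 0.510/0.46200 = 1.10390.
New p* = 1 − e/c = 1 − 0.19380/1.10390 = 0.82444.

0.8244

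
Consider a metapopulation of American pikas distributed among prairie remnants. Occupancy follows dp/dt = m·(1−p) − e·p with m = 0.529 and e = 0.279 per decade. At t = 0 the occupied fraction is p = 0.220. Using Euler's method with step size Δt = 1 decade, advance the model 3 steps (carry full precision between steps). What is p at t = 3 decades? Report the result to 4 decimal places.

Update rule: p ← p + [m·(1−p) − e·p]·Δt with Δt = 1.
  1  |  dp/dt·Δt = +0.351240  |  p_1 = 0.571240
  2  |  dp/dt·Δt = +0.067438  |  p_2 = 0.638678
  3  |  dp/dt·Δt = +0.012948  |  p_3 = 0.651626

0.6516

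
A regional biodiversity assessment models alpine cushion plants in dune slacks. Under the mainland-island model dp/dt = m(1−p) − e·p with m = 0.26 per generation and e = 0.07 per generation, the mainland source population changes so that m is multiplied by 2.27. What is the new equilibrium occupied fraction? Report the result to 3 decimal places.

0.894

Before: p* = 0.26/(0.26+0.07) = 0.7879.
After: m = 0.5902, e = 0.07; p* = 0.5902/0.6602 = 0.8940.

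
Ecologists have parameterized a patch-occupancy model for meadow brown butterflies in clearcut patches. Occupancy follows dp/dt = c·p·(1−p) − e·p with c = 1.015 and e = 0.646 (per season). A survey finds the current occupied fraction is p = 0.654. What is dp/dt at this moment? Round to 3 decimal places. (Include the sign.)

-0.193

Colonization term: c·p·(1−p) = 1.015×0.654×0.3460 = 0.22968.
Extinction term: e·p = 0.42248.
dp/dt = 0.22968 − 0.42248 = -0.19281.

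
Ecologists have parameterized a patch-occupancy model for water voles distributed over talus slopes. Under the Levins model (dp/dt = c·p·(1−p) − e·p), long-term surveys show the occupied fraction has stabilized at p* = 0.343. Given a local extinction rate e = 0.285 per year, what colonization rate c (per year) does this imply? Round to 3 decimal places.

At equilibrium c(1−p*) = e, so c = e/(1−p*).
c = 0.285/(1 − 0.343) = 0.285/0.6570 = 0.4338.

0.434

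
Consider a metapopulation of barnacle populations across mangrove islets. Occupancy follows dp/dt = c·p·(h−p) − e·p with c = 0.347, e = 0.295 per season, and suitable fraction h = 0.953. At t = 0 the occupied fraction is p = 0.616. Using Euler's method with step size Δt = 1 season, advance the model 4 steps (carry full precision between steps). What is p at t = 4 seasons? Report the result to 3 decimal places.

0.347

Update rule: p ← p + [c·p·(h−p) − e·p]·Δt with Δt = 1.
step 1: Δp = -0.10969, p = 0.50631
step 2: Δp = -0.07088, p = 0.43543
step 3: Δp = -0.05025, p = 0.38518
step 4: Δp = -0.03773, p = 0.34745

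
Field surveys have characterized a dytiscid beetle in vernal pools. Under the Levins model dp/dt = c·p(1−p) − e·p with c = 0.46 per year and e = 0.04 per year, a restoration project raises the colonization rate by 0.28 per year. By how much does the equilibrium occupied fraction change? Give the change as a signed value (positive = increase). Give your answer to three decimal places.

Before: p* = 1 − 0.04/0.46 = 0.9130.
After the change, c = 0.74, e = 0.04, so p* = 1 − 0.04/0.74 = 0.9459.
Δp* = 0.9459 − 0.9130 = +0.0329.

0.033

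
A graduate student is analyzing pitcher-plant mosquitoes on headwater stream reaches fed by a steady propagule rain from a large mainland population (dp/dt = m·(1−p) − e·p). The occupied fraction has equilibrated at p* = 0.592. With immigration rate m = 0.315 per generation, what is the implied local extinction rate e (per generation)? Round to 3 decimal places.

0.217

At equilibrium m(1−p*) = e·p*, so e = m(1−p*)/p*.
e = 0.315 × 0.4080 / 0.592 = 0.2171.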